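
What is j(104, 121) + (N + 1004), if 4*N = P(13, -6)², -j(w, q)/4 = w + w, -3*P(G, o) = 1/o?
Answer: 222913/1296 ≈ 172.00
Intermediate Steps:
P(G, o) = -1/(3*o)
j(w, q) = -8*w (j(w, q) = -4*(w + w) = -8*w)
N = 1/1296 (N = (-⅓/(-6))²/4 = (-⅓*(-⅙))²/4 = (1/18)²/4 = (¼)*(1/324) = 1/1296 ≈ 0.00077160)
j(104, 121) + (N + 1004) = -8*104 + (1/1296 + 1004) = -832 + 1301185/1296 = 222913/1296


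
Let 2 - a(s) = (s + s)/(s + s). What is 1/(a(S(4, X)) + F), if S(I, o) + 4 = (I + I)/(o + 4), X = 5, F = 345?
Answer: 1/346 ≈ 0.0028902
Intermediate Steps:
S(I, o) = -4 + 2*I/(4 + o) (S(I, o) = -4 + (I + I)/(o + 4) = -4 + (2*I)/(4 + o) = -4 + 2*I/(4 + o))
a(s) = 1 (a(s) = 2 - (s + s)/(s + s) = 2 - 2*s/(2*s) = 2 - 2*s*1/(2*s) = 2 - 1*1 = 2 - 1 = 1)
1/(a(S(4, X)) + F) = 1/(1 + 345) = 1/346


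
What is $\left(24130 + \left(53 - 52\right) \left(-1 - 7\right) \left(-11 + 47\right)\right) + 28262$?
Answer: $52104$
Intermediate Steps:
$\left(24130 + \left(53 - 52\right) \left(-1 - 7\right) \left(-11 + 47\right)\right) + 28262 = \left(24130 + 1 \left(\left(-8\right) 36\right)\right) + 28262 = \left(24130 + 1 \left(-288\right)\right) + 28262 = \left(24130 - 288\right) + 28262 = 23842 + 28262 = 52104$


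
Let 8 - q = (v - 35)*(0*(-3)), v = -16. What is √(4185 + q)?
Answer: √4193 ≈ 64.753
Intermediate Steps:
q = 8 (q = 8 - (-16 - 35)*0*(-3) = 8 - (-51)*0 = 8 - 1*0 = 8 + 0 = 8)
√(4185 + q) = √(4185 + 8) = √4193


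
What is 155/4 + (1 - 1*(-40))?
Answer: 319/4 ≈ 79.750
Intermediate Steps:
155/4 + (1 - 1*(-40)) = 155*(1/4) + (1 + 40) = 155/4 + 41 = 319/4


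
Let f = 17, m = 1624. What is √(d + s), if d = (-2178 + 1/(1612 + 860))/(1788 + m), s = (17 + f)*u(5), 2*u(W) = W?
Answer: 5*√15003760678818/2108616 ≈ 9.1849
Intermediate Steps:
u(W) = W/2
s = 85 (s = (17 + 17)*((½)*5) = 34*(5/2) = 85)
d = -5384015/8434464 (d = (-2178 + 1/(1612 + 860))/(1788 + 1624) = (-2178 + 1/2472)/3412 = (-2178 + 1/2472)*(1/3412) = -5384015/2472*1/3412 = -5384015/8434464 ≈ -0.63834)
√(d + s) = √(-5384015/8434464 + 85) = √(711545425/8434464) = 5*√15003760678818/2108616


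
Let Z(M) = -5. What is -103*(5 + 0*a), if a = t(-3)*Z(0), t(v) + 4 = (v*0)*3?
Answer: -515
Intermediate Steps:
t(v) = -4 (t(v) = -4 + (v*0)*3 = -4 + 0*3 = -4 + 0 = -4)
a = 20 (a = -4*(-5) = 20)
-103*(5 + 0*a) = -103*(5 + 0*20) = -103*(5 + 0) = -103*5 = -515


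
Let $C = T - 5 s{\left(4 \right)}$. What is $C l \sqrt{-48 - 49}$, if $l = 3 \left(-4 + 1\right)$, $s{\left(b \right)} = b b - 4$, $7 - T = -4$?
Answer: $441 i \sqrt{97} \approx 4343.3 i$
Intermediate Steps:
$T = 11$ ($T = 7 - -4 = 7 + 4 = 11$)
$s{\left(b \right)} = -4 + b^{2}$ ($s{\left(b \right)} = b^{2} - 4 = -4 + b^{2}$)
$l = -9$ ($l = 3 \left(-3\right) = -9$)
$C = -49$ ($C = 11 - 5 \left(-4 + 4^{2}\right) = 11 - 5 \left(-4 + 16\right) = 11 - 60 = -49$)
$C l \sqrt{-48 - 49} = \left(-49\right) \left(-9\right) \sqrt{-48 - 49} = 441 \sqrt{-97} = 441 i \sqrt{97}$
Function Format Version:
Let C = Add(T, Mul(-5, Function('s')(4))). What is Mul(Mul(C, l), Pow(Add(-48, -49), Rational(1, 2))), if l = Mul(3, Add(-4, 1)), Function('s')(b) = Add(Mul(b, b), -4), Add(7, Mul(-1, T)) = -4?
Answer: Mul(441, I, Pow(97, Rational(1, 2))) ≈ Mul(4343.3, I)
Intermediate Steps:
T = 11 (T = Add(7, Mul(-1, -4)) = Add(7, 4) = 11)
Function('s')(b) = Add(-4, Pow(b, 2)) (Function('s')(b) = Add(Pow(b, 2), -4) = Add(-4, Pow(b, 2)))
l = -9 (l = Mul(3, -3) = -9)
C = -49 (C = Add(11, Mul(-5, Add(-4, Pow(4, 2)))) = Add(11, Mul(-5, Add(-4, 16))) = Add(11, Mul(-5, 12)) = Add(11, -60) = -49)
Mul(Mul(C, l), Pow(Add(-48, -49), Rational(1, 2))) = Mul(Mul(-49, -9), Pow(Add(-48, -49), Rational(1, 2))) = Mul(441, Pow(-97, Rational(1, 2))) = Mul(441, Mul(I, Pow(97, Rational(1, 2)))) = Mul(441, I, Pow(97, Rational(1, 2)))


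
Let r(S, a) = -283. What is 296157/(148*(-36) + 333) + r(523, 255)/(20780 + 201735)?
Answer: -4393385896/74097495 ≈ -59.292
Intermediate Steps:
296157/(148*(-36) + 333) + r(523, 255)/(20780 + 201735) = 296157/(148*(-36) + 333) - 283/(20780 + 201735) = 296157/(-5328 + 333) - 283/222515 = 296157/(-4995) - 283*1/222515 = 296157*(-1/4995) - 283/222515 = -98719/1665 - 283/222515 = -4393385896/74097495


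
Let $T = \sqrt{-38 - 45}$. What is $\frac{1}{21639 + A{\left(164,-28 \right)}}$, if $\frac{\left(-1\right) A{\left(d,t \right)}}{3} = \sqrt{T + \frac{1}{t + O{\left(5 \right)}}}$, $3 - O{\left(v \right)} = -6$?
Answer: $\frac{19}{3 \left(137047 - \sqrt{19} \sqrt{-1 + 19 i \sqrt{83}}\right)} \approx 4.6226 \cdot 10^{-5} + 1.3722 \cdot 10^{-8} i$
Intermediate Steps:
$O{\left(v \right)} = 9$ ($O{\left(v \right)} = 3 - -6 = 3 + 6 = 9$)
$T = i \sqrt{83}$ ($T = \sqrt{-83} = i \sqrt{83} \approx 9.1104 i$)
$A{\left(d,t \right)} = - 3 \sqrt{\frac{1}{9 + t} + i \sqrt{83}}$ ($A{\left(d,t \right)} = - 3 \sqrt{i \sqrt{83} + \frac{1}{t + 9}} = - 3 \sqrt{i \sqrt{83} + \frac{1}{9 + t}} = - 3 \sqrt{\frac{1}{9 + t} + i \sqrt{83}}$)
$\frac{1}{21639 + A{\left(164,-28 \right)}} = \frac{1}{21639 - 3 \sqrt{\frac{1 + i \sqrt{83} \left(9 - 28\right)}{9 - 28}}} = \frac{1}{21639 - 3 \sqrt{\frac{1 + i \sqrt{83} \left(-19\right)}{-19}}} = \frac{1}{21639 - 3 \sqrt{- \frac{1 - 19 i \sqrt{83}}{19}}} = \frac{1}{21639 - 3 \sqrt{- \frac{1}{19} + i \sqrt{83}}}$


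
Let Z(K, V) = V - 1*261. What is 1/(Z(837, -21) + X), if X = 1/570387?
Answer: -570387/160849133 ≈ -0.0035461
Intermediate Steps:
X = 1/570387 ≈ 1.7532e-6
Z(K, V) = -261 + V (Z(K, V) = V - 261 = -261 + V)
1/(Z(837, -21) + X) = 1/((-261 - 21) + 1/570387) = 1/(-282 + 1/570387) = 1/(-160849133/570387) = -570387/160849133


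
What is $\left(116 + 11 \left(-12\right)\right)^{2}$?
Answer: $256$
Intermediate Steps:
$\left(116 + 11 \left(-12\right)\right)^{2} = \left(116 - 132\right)^{2} = \left(-16\right)^{2} = 256$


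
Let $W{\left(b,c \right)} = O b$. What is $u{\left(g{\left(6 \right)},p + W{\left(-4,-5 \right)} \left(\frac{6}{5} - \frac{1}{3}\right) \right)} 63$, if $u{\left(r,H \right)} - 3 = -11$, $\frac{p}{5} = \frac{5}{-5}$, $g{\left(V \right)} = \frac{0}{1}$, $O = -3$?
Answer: $-504$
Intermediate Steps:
$g{\left(V \right)} = 0$ ($g{\left(V \right)} = 0 \cdot 1 = 0$)
$W{\left(b,c \right)} = - 3 b$
$p = -5$ ($p = 5 \frac{5}{-5} = 5 \cdot 5 \left(- \frac{1}{5}\right) = 5 \left(-1\right) = -5$)
$u{\left(r,H \right)} = -8$ ($u{\left(r,H \right)} = 3 - 11 = -8$)
$u{\left(g{\left(6 \right)},p + W{\left(-4,-5 \right)} \left(\frac{6}{5} - \frac{1}{3}\right) \right)} 63 = \left(-8\right) 63 = -504$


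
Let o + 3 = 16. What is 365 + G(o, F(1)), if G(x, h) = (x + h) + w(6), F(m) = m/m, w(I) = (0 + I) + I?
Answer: 391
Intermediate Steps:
o = 13 (o = -3 + 16 = 13)
w(I) = 2*I (w(I) = I + I = 2*I)
F(m) = 1
G(x, h) = 12 + h + x (G(x, h) = (x + h) + 2*6 = (h + x) + 12 = 12 + h + x)
365 + G(o, F(1)) = 365 + (12 + 1 + 13) = 365 + 26 = 391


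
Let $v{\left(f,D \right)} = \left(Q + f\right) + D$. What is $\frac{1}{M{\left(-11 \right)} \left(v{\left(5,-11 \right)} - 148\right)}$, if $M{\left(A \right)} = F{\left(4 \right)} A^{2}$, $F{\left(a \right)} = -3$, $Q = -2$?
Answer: $\frac{1}{56628} \approx 1.7659 \cdot 10^{-5}$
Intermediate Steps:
$v{\left(f,D \right)} = -2 + D + f$ ($v{\left(f,D \right)} = \left(-2 + f\right) + D = -2 + D + f$)
$M{\left(A \right)} = - 3 A^{2}$
$\frac{1}{M{\left(-11 \right)} \left(v{\left(5,-11 \right)} - 148\right)} = \frac{1}{- 3 \left(-11\right)^{2} \left(\left(-2 - 11 + 5\right) - 148\right)} = \frac{1}{\left(-3\right) 121 \left(-8 - 148\right)} = \frac{1}{\left(-363\right) \left(-156\right)} = \frac{1}{56628}$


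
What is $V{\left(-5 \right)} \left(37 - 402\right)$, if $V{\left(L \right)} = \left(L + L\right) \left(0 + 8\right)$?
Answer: $29200$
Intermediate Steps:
$V{\left(L \right)} = 16 L$ ($V{\left(L \right)} = 2 L 8 = 16 L$)
$V{\left(-5 \right)} \left(37 - 402\right) = 16 \left(-5\right) \left(37 - 402\right) = \left(-80\right) \left(-365\right) = 29200$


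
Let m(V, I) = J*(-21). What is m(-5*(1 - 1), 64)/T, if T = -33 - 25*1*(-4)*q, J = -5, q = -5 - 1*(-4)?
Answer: -15/19 ≈ -0.78947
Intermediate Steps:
q = -1 (q = -5 + 4 = -1)
m(V, I) = 105 (m(V, I) = -5*(-21) = 105)
T = -133 (T = -33 - 25*1*(-4)*(-1) = -33 - (-100)*(-1) = -33 - 25*4 = -33 - 100 = -133)
m(-5*(1 - 1), 64)/T = 105/(-133) = 105*(-1/133) = -15/19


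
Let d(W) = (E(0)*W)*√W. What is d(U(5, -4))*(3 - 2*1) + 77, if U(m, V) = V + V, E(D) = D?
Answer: 77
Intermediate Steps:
U(m, V) = 2*V
d(W) = 0 (d(W) = (0*W)*√W = 0*√W = 0)
d(U(5, -4))*(3 - 2*1) + 77 = 0*(3 - 2*1) + 77 = 0*(3 - 2) + 77 = 0*1 + 77 = 0 + 77 = 77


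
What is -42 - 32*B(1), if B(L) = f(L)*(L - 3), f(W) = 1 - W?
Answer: -42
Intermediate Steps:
B(L) = (1 - L)*(-3 + L) (B(L) = (1 - L)*(L - 3) = (1 - L)*(-3 + L))
-42 - 32*B(1) = -42 - (-32)*(-1 + 1)*(-3 + 1) = -42 - (-32)*0*(-2) = -42 - 32*0 = -42 + 0 = -42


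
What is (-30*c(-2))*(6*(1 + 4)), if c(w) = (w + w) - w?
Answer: 1800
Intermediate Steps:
c(w) = w (c(w) = 2*w - w = w)
(-30*c(-2))*(6*(1 + 4)) = (-30*(-2))*(6*(1 + 4)) = 60*(6*5) = 60*30 = 1800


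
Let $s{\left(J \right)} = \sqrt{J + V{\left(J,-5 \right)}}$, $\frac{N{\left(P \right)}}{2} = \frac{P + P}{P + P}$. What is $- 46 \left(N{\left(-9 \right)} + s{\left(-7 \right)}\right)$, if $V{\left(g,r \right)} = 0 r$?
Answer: $-92 - 46 i \sqrt{7} \approx -92.0 - 121.7 i$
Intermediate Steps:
$V{\left(g,r \right)} = 0$
$N{\left(P \right)} = 2$ ($N{\left(P \right)} = 2 \frac{P + P}{P + P} = 2 \frac{2 P}{2 P} = 2 \cdot 2 P \frac{1}{2 P} = 2 \cdot 1 = 2$)
$s{\left(J \right)} = \sqrt{J}$ ($s{\left(J \right)} = \sqrt{J + 0} = \sqrt{J}$)
$- 46 \left(N{\left(-9 \right)} + s{\left(-7 \right)}\right) = - 46 \left(2 + \sqrt{-7}\right) = - 46 \left(2 + i \sqrt{7}\right) = -92 - 46 i \sqrt{7}$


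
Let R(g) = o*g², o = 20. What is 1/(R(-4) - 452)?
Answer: -1/132 ≈ -0.0075758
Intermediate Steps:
R(g) = 20*g²
1/(R(-4) - 452) = 1/(20*(-4)² - 452) = 1/(20*16 - 452) = 1/(320 - 452) = 1/(-132) = -1/132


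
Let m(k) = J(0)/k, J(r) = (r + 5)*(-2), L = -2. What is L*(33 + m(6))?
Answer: -188/3 ≈ -62.667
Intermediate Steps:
J(r) = -10 - 2*r (J(r) = (5 + r)*(-2) = -10 - 2*r)
m(k) = -10/k (m(k) = (-10 - 2*0)/k = (-10 + 0)/k = -10/k)
L*(33 + m(6)) = -2*(33 - 10/6) = -2*(33 - 10*⅙) = -2*(33 - 5/3) = -2*94/3 = -188/3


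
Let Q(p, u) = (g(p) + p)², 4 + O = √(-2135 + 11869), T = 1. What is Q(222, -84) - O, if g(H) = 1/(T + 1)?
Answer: 198041/4 - √9734 ≈ 49412.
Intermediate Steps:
g(H) = ½ (g(H) = 1/(1 + 1) = 1/2 = ½)
O = -4 + √9734 (O = -4 + √(-2135 + 11869) = -4 + √9734 ≈ 94.661)
Q(p, u) = (½ + p)²
Q(222, -84) - O = (1 + 2*222)²/4 - (-4 + √9734) = (1 + 444)²/4 + (4 - √9734) = (¼)*445² + (4 - √9734) = (¼)*198025 + (4 - √9734) = 198025/4 + (4 - √9734) = 198041/4 - √9734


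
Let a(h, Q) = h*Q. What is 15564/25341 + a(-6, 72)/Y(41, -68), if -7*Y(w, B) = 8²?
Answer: 1617235/33788 ≈ 47.864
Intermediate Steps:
a(h, Q) = Q*h
Y(w, B) = -64/7 (Y(w, B) = -⅐*8² = -⅐*64 = -64/7)
15564/25341 + a(-6, 72)/Y(41, -68) = 15564/25341 + (72*(-6))/(-64/7) = 15564*(1/25341) - 432*(-7/64) = 5188/8447 + 189/4 = 1617235/33788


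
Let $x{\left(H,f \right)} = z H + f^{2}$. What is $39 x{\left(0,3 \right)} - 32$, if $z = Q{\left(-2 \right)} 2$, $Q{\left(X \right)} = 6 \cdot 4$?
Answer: $319$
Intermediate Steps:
$Q{\left(X \right)} = 24$
$z = 48$ ($z = 24 \cdot 2 = 48$)
$x{\left(H,f \right)} = f^{2} + 48 H$ ($x{\left(H,f \right)} = 48 H + f^{2} = f^{2} + 48 H$)
$39 x{\left(0,3 \right)} - 32 = 39 \left(3^{2} + 48 \cdot 0\right) - 32 = 39 \left(9 + 0\right) - 32 = 39 \cdot 9 - 32 = 351 - 32 = 319$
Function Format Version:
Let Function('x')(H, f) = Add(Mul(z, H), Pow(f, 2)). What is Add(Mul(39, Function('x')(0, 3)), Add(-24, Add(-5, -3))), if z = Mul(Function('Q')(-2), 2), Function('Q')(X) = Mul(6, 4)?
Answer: 319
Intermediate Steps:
Function('Q')(X) = 24
z = 48 (z = Mul(24, 2) = 48)
Function('x')(H, f) = Add(Pow(f, 2), Mul(48, H)) (Function('x')(H, f) = Add(Mul(48, H), Pow(f, 2)) = Add(Pow(f, 2), Mul(48, H)))
Add(Mul(39, Function('x')(0, 3)), Add(-24, Add(-5, -3))) = Add(Mul(39, Add(Pow(3, 2), Mul(48, 0))), Add(-24, Add(-5, -3))) = Add(Mul(39, Add(9, 0)), Add(-24, -8)) = Add(Mul(39, 9), -32) = Add(351, -32) = 319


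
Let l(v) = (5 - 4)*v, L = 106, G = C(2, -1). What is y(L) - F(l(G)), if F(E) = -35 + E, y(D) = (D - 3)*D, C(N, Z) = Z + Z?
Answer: 10955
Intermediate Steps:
C(N, Z) = 2*Z
G = -2 (G = 2*(-1) = -2)
l(v) = v (l(v) = 1*v = v)
y(D) = D*(-3 + D) (y(D) = (-3 + D)*D = D*(-3 + D))
y(L) - F(l(G)) = 106*(-3 + 106) - (-35 - 2) = 106*103 - 1*(-37) = 10918 + 37 = 10955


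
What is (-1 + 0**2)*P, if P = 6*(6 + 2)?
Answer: -48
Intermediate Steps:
P = 48 (P = 6*8 = 48)
(-1 + 0**2)*P = (-1 + 0**2)*48 = (-1 + 0)*48 = -1*48 = -48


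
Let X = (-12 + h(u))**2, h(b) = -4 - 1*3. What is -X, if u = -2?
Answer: -361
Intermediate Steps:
h(b) = -7 (h(b) = -4 - 3 = -7)
X = 361 (X = (-12 - 7)**2 = (-19)**2 = 361)
-X = -1*361 = -361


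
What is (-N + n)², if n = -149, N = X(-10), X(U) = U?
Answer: 19321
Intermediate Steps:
N = -10
(-N + n)² = (-1*(-10) - 149)² = (10 - 149)² = (-139)² = 19321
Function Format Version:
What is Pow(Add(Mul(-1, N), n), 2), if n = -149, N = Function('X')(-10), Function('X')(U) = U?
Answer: 19321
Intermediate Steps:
N = -10
Pow(Add(Mul(-1, N), n), 2) = Pow(Add(Mul(-1, -10), -149), 2) = Pow(Add(10, -149), 2) = Pow(-139, 2) = 19321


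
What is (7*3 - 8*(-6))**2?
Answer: 4761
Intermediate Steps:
(7*3 - 8*(-6))**2 = (21 + 48)**2 = 69**2 = 4761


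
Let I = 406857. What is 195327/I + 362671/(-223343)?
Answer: -3149403542/2753595847 ≈ -1.1437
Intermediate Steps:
195327/I + 362671/(-223343) = 195327/406857 + 362671/(-223343) = 195327*(1/406857) + 362671*(-1/223343) = 5919/12329 - 362671/223343 = -3149403542/2753595847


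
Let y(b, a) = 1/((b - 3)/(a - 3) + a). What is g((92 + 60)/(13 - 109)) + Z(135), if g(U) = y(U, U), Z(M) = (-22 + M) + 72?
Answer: 1283/7 ≈ 183.29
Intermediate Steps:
Z(M) = 50 + M
y(b, a) = 1/(a + (-3 + b)/(-3 + a)) (y(b, a) = 1/((-3 + b)/(-3 + a) + a) = 1/(a + (-3 + b)/(-3 + a)))
g(U) = (-3 + U)/(-3 + U**2 - 2*U) (g(U) = (-3 + U)/(-3 + U + U**2 - 3*U) = (-3 + U)/(-3 + U**2 - 2*U))
g((92 + 60)/(13 - 109)) + Z(135) = 1/(1 + (92 + 60)/(13 - 109)) + (50 + 135) = 1/(1 + 152/(-96)) + 185 = 1/(1 + 152*(-1/96)) + 185 = 1/(1 - 19/12) + 185 = 1/(-7/12) + 185 = -12/7 + 185 = 1283/7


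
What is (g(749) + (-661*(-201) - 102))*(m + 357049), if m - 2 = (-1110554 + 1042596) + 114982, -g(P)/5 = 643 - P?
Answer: 53858752675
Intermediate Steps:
g(P) = -3215 + 5*P (g(P) = -5*(643 - P) = -3215 + 5*P)
m = 47026 (m = 2 + ((-1110554 + 1042596) + 114982) = 2 + (-67958 + 114982) = 2 + 47024 = 47026)
(g(749) + (-661*(-201) - 102))*(m + 357049) = ((-3215 + 5*749) + (-661*(-201) - 102))*(47026 + 357049) = ((-3215 + 3745) + (132861 - 102))*404075 = (530 + 132759)*404075 = 133289*404075 = 53858752675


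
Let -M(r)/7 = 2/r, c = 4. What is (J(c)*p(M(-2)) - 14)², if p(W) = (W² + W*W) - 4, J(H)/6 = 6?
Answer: 11356900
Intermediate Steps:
M(r) = -14/r
J(H) = 36 (J(H) = 6*6 = 36)
p(W) = -4 + 2*W² (p(W) = (W² + W²) - 4 = 2*W² - 4 = -4 + 2*W²)
(J(c)*p(M(-2)) - 14)² = (36*(-4 + 2*(-14/(-2))²) - 14)² = (36*(-4 + 2*(-14*(-½))²) - 14)² = (36*(-4 + 2*7²) - 14)² = (36*(-4 + 2*49) - 14)² = (36*(-4 + 98) - 14)² = (36*94 - 14)² = (3384 - 14)² = 3370² = 11356900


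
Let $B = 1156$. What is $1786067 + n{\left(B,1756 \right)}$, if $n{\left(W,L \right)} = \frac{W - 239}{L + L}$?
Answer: $\frac{6272668221}{3512} \approx 1.7861 \cdot 10^{6}$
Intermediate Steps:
$n{\left(W,L \right)} = \frac{-239 + W}{2 L}$
$1786067 + n{\left(B,1756 \right)} = 1786067 + \frac{-239 + 1156}{2 \cdot 1756} = 1786067 + \frac{1}{2} \cdot \frac{1}{1756} \cdot 917 = 1786067 + \frac{917}{3512} = \frac{6272668221}{3512}$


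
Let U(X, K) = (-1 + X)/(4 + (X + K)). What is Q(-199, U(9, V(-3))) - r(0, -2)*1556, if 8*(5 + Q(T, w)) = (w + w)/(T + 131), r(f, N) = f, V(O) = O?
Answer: -1701/340 ≈ -5.0029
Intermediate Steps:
U(X, K) = (-1 + X)/(4 + K + X) (U(X, K) = (-1 + X)/(4 + (K + X)) = (-1 + X)/(4 + K + X))
Q(T, w) = -5 + w/(4*(131 + T)) (Q(T, w) = -5 + ((w + w)/(T + 131))/8 = -5 + ((2*w)/(131 + T))/8 = -5 + (2*w/(131 + T))/8 = -5 + w/(4*(131 + T)))
Q(-199, U(9, V(-3))) - r(0, -2)*1556 = (-2620 + (-1 + 9)/(4 - 3 + 9) - 20*(-199))/(4*(131 - 199)) - 0*1556 = (1/4)*(-2620 + 8/10 + 3980)/(-68) - 1*0 = (1/4)*(-1/68)*(-2620 + (1/10)*8 + 3980) + 0 = (1/4)*(-1/68)*(-2620 + 4/5 + 3980) + 0 = (1/4)*(-1/68)*(6804/5) + 0 = -1701/340 + 0 = -1701/340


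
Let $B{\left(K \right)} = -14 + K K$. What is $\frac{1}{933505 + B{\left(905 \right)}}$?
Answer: $\frac{1}{1752516} \approx 5.7061 \cdot 10^{-7}$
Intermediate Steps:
$B{\left(K \right)} = -14 + K^{2}$
$\frac{1}{933505 + B{\left(905 \right)}} = \frac{1}{933505 - \left(14 - 905^{2}\right)} = \frac{1}{933505 + \left(-14 + 819025\right)} = \frac{1}{933505 + 819011} = \frac{1}{1752516}$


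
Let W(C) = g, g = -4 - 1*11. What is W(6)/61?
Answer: -15/61 ≈ -0.24590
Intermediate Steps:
g = -15 (g = -4 - 11 = -15)
W(C) = -15
W(6)/61 = -15/61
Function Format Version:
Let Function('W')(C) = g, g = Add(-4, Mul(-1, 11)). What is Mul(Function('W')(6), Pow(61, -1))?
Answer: Rational(-15, 61) ≈ -0.24590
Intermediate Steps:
g = -15 (g = Add(-4, -11) = -15)
Function('W')(C) = -15
Mul(Function('W')(6), Pow(61, -1)) = Mul(-15, Pow(61, -1)) = Mul(-15, Rational(1, 61)) = Rational(-15, 61)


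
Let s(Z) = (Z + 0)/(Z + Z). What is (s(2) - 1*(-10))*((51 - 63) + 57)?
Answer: 945/2 ≈ 472.50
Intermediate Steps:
s(Z) = 1/2 (s(Z) = Z/((2*Z)) = Z*(1/(2*Z)) = 1/2)
(s(2) - 1*(-10))*((51 - 63) + 57) = (1/2 - 1*(-10))*((51 - 63) + 57) = (1/2 + 10)*(-12 + 57) = (21/2)*45 = 945/2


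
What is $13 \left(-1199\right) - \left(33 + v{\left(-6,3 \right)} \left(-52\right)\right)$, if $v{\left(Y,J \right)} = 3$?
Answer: $-15464$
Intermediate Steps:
$13 \left(-1199\right) - \left(33 + v{\left(-6,3 \right)} \left(-52\right)\right) = 13 \left(-1199\right) - \left(33 + 3 \left(-52\right)\right) = -15587 - \left(33 - 156\right) = -15587 - -123 = -15587 + 123 = -15464$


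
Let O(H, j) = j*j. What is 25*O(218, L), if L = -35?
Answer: 30625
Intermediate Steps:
O(H, j) = j²
25*O(218, L) = 25*(-35)² = 25*1225 = 30625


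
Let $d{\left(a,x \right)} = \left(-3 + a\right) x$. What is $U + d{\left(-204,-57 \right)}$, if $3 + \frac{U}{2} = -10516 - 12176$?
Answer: $-33591$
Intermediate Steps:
$d{\left(a,x \right)} = x \left(-3 + a\right)$
$U = -45390$ ($U = -6 + 2 \left(-10516 - 12176\right) = -6 + 2 \left(-22692\right) = -6 - 45384 = -45390$)
$U + d{\left(-204,-57 \right)} = -45390 - 57 \left(-3 - 204\right) = -45390 - -11799 = -45390 + 11799 = -33591$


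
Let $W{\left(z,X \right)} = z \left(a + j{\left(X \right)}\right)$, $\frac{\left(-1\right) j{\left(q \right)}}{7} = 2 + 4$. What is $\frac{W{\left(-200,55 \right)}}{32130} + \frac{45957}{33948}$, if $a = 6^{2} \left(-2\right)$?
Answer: $\frac{8335603}{4039812} \approx 2.0634$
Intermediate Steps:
$j{\left(q \right)} = -42$ ($j{\left(q \right)} = - 7 \left(2 + 4\right) = \left(-7\right) 6 = -42$)
$a = -72$ ($a = 36 \left(-2\right) = -72$)
$W{\left(z,X \right)} = - 114 z$ ($W{\left(z,X \right)} = z \left(-72 - 42\right) = z \left(-114\right) = - 114 z$)
$\frac{W{\left(-200,55 \right)}}{32130} + \frac{45957}{33948} = \frac{\left(-114\right) \left(-200\right)}{32130} + \frac{45957}{33948} = 22800 \cdot \frac{1}{32130} + 45957 \cdot \frac{1}{33948} = \frac{760}{1071} + \frac{15319}{11316} = \frac{8335603}{4039812}$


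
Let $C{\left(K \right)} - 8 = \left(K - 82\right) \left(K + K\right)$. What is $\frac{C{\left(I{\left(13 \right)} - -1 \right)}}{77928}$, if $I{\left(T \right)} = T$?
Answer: $- \frac{79}{3247} \approx -0.02433$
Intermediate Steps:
$C{\left(K \right)} = 8 + 2 K \left(-82 + K\right)$ ($C{\left(K \right)} = 8 + \left(K - 82\right) \left(K + K\right) = 8 + \left(K - 82\right) 2 K = 8 + \left(-82 + K\right) 2 K = 8 + 2 K \left(-82 + K\right)$)
$\frac{C{\left(I{\left(13 \right)} - -1 \right)}}{77928} = \frac{8 - 164 \left(13 - -1\right) + 2 \left(13 - -1\right)^{2}}{77928} = \left(8 - 164 \left(13 + 1\right) + 2 \left(13 + 1\right)^{2}\right) \frac{1}{77928} = \left(8 - 2296 + 2 \cdot 14^{2}\right) \frac{1}{77928} = \left(8 - 2296 + 2 \cdot 196\right) \frac{1}{77928} = \left(8 - 2296 + 392\right) \frac{1}{77928} = \left(-1896\right) \frac{1}{77928} = - \frac{79}{3247}$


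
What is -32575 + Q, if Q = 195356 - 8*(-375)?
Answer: 165781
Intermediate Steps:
Q = 198356 (Q = 195356 + 3000 = 198356)
-32575 + Q = -32575 + 198356 = 165781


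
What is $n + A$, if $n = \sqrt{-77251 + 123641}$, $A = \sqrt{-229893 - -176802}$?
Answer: $\sqrt{46390} + 3 i \sqrt{5899} \approx 215.38 + 230.41 i$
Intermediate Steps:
$A = 3 i \sqrt{5899}$ ($A = \sqrt{-229893 + 176802} = \sqrt{-53091} = 3 i \sqrt{5899} \approx 230.41 i$)
$n = \sqrt{46390} \approx 215.38$
$n + A = \sqrt{46390} + 3 i \sqrt{5899}$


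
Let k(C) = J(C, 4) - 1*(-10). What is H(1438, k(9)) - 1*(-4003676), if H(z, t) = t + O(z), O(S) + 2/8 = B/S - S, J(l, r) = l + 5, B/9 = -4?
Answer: 11510504721/2876 ≈ 4.0023e+6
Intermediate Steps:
B = -36 (B = 9*(-4) = -36)
J(l, r) = 5 + l
k(C) = 15 + C (k(C) = (5 + C) - 1*(-10) = (5 + C) + 10 = 15 + C)
O(S) = -¼ - S - 36/S (O(S) = -¼ + (-36/S - S) = -¼ + (-S - 36/S) = -¼ - S - 36/S)
H(z, t) = -¼ + t - z - 36/z (H(z, t) = t + (-¼ - z - 36/z) = -¼ + t - z - 36/z)
H(1438, k(9)) - 1*(-4003676) = (-¼ + (15 + 9) - 1*1438 - 36/1438) - 1*(-4003676) = (-¼ + 24 - 1438 - 36*1/1438) + 4003676 = (-¼ + 24 - 1438 - 18/719) + 4003676 = -4067455/2876 + 4003676 = 11510504721/2876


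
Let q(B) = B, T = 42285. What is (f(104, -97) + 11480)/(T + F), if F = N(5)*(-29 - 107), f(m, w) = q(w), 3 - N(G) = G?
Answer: 11383/42557 ≈ 0.26748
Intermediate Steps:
N(G) = 3 - G
f(m, w) = w
F = 272 (F = (3 - 1*5)*(-29 - 107) = (3 - 5)*(-136) = -2*(-136) = 272)
(f(104, -97) + 11480)/(T + F) = (-97 + 11480)/(42285 + 272) = 11383/42557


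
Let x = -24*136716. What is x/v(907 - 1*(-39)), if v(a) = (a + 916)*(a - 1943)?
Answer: 1640592/928207 ≈ 1.7675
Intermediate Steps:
v(a) = (-1943 + a)*(916 + a) (v(a) = (916 + a)*(-1943 + a) = (-1943 + a)*(916 + a))
x = -3281184
x/v(907 - 1*(-39)) = -3281184/(-1779788 + (907 - 1*(-39))² - 1027*(907 - 1*(-39))) = -3281184/(-1779788 + (907 + 39)² - 1027*(907 + 39)) = -3281184/(-1779788 + 946² - 1027*946) = -3281184/(-1779788 + 894916 - 971542) = -3281184/(-1856414) = -3281184*(-1/1856414) = 1640592/928207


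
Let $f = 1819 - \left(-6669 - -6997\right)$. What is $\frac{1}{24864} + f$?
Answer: $\frac{37072225}{24864} \approx 1491.0$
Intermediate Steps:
$f = 1491$ ($f = 1819 - \left(-6669 + 6997\right) = 1819 - 328 = 1491$)
$\frac{1}{24864} + f = \frac{1}{24864} + 1491 = \frac{37072225}{24864}$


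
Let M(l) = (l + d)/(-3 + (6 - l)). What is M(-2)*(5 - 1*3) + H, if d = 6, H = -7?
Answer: -27/5 ≈ -5.4000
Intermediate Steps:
M(l) = (6 + l)/(3 - l) (M(l) = (l + 6)/(-3 + (6 - l)) = (6 + l)/(3 - l))
M(-2)*(5 - 1*3) + H = ((-6 - 1*(-2))/(-3 - 2))*(5 - 1*3) - 7 = ((-6 + 2)/(-5))*(5 - 3) - 7 = -1/5*(-4)*2 - 7 = (4/5)*2 - 7 = 8/5 - 7 = -27/5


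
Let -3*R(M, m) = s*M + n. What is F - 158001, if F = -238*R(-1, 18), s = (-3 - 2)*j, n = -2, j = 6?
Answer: -467339/3 ≈ -1.5578e+5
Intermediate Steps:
s = -30 (s = (-3 - 2)*6 = -5*6 = -30)
R(M, m) = 2/3 + 10*M (R(M, m) = -(-30*M - 2)/3 = -(-2 - 30*M)/3 = 2/3 + 10*M)
F = 6664/3 (F = -238*(2/3 + 10*(-1)) = -238*(2/3 - 10) = -238*(-28/3) = 6664/3 ≈ 2221.3)
F - 158001 = 6664/3 - 158001 = -467339/3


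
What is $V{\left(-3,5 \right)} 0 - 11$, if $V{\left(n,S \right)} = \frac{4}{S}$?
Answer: $-11$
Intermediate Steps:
$V{\left(-3,5 \right)} 0 - 11 = \frac{4}{5} \cdot 0 - 11 = 0 - 11 = -11$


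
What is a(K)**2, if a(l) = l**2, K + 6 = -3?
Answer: 6561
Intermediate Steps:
K = -9 (K = -6 - 3 = -9)
a(K)**2 = ((-9)**2)**2 = 81**2 = 6561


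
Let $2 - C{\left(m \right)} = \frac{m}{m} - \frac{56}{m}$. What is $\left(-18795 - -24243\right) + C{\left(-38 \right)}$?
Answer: $\frac{103503}{19} \approx 5447.5$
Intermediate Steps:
$C{\left(m \right)} = 1 + \frac{56}{m}$ ($C{\left(m \right)} = 2 - \left(\frac{m}{m} - \frac{56}{m}\right) = 2 - \left(1 - \frac{56}{m}\right) = 1 + \frac{56}{m}$)
$\left(-18795 - -24243\right) + C{\left(-38 \right)} = \left(-18795 - -24243\right) + \frac{56 - 38}{-38} = \left(-18795 + 24243\right) - \frac{9}{19} = 5448 - \frac{9}{19} = \frac{103503}{19}$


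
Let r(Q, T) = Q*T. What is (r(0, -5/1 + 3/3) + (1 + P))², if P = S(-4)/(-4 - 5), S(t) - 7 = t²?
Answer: 196/81 ≈ 2.4198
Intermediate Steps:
S(t) = 7 + t²
P = -23/9 (P = (7 + (-4)²)/(-4 - 5) = (7 + 16)/(-9) = -⅑*23 = -23/9 ≈ -2.5556)
(r(0, -5/1 + 3/3) + (1 + P))² = (0*(-5/1 + 3/3) + (1 - 23/9))² = (0*(-5*1 + 3*(⅓)) - 14/9)² = (0*(-5 + 1) - 14/9)² = (0*(-4) - 14/9)² = (0 - 14/9)² = (-14/9)² = 196/81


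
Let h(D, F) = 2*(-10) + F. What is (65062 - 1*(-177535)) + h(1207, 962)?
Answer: 243539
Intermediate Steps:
h(D, F) = -20 + F
(65062 - 1*(-177535)) + h(1207, 962) = (65062 - 1*(-177535)) + (-20 + 962) = (65062 + 177535) + 942 = 242597 + 942 = 243539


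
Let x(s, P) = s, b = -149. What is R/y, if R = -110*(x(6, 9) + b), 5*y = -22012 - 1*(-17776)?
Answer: -39325/2118 ≈ -18.567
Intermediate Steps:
y = -4236/5 (y = (-22012 - 1*(-17776))/5 = (-22012 + 17776)/5 = (1/5)*(-4236) = -4236/5 ≈ -847.20)
R = 15730 (R = -110*(6 - 149) = -110*(-143) = 15730)
R/y = 15730/(-4236/5) = 15730*(-5/4236) = -39325/2118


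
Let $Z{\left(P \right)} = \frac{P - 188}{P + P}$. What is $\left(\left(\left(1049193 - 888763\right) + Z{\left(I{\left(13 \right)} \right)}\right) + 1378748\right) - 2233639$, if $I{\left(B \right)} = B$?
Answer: $- \frac{18056161}{26} \approx -6.9447 \cdot 10^{5}$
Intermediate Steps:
$Z{\left(P \right)} = \frac{-188 + P}{2 P}$
$\left(\left(\left(1049193 - 888763\right) + Z{\left(I{\left(13 \right)} \right)}\right) + 1378748\right) - 2233639 = \left(\left(\left(1049193 - 888763\right) + \frac{-188 + 13}{2 \cdot 13}\right) + 1378748\right) - 2233639 = \left(\left(160430 + \frac{1}{2} \cdot \frac{1}{13} \left(-175\right)\right) + 1378748\right) - 2233639 = \left(\left(160430 - \frac{175}{26}\right) + 1378748\right) - 2233639 = \left(\frac{4171005}{26} + 1378748\right) - 2233639 = \frac{40018453}{26} - 2233639 = - \frac{18056161}{26}$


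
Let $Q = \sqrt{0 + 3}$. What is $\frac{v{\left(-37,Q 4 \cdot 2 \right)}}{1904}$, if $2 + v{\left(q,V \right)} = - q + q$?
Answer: $- \frac{1}{952} \approx -0.0010504$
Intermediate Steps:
$Q = \sqrt{3} \approx 1.732$
$v{\left(q,V \right)} = -2$ ($v{\left(q,V \right)} = -2 + \left(- q + q\right) = -2 + 0 = -2$)
$\frac{v{\left(-37,Q 4 \cdot 2 \right)}}{1904} = - \frac{2}{1904} = \left(-2\right) \frac{1}{1904} = - \frac{1}{952}$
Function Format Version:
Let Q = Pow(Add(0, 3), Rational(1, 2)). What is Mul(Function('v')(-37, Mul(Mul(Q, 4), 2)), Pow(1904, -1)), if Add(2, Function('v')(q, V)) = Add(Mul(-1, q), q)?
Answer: Rational(-1, 952) ≈ -0.0010504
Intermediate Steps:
Q = Pow(3, Rational(1, 2)) ≈ 1.7320
Function('v')(q, V) = -2 (Function('v')(q, V) = Add(-2, Add(Mul(-1, q), q)) = Add(-2, 0) = -2)
Mul(Function('v')(-37, Mul(Mul(Q, 4), 2)), Pow(1904, -1)) = Mul(-2, Pow(1904, -1)) = Mul(-2, Rational(1, 1904)) = Rational(-1, 952)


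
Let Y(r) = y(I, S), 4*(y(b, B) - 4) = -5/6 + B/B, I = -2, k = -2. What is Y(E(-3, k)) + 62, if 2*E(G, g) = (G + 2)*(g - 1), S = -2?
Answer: 1585/24 ≈ 66.042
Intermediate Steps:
E(G, g) = (-1 + g)*(2 + G)/2 (E(G, g) = ((G + 2)*(g - 1))/2 = ((2 + G)*(-1 + g))/2 = ((-1 + g)*(2 + G))/2 = (-1 + g)*(2 + G)/2)
y(b, B) = 97/24 (y(b, B) = 4 + (-5/6 + B/B)/4 = 4 + (-5*⅙ + 1)/4 = 4 + (-⅚ + 1)/4 = 4 + (¼)*(⅙) = 4 + 1/24 = 97/24)
Y(r) = 97/24
Y(E(-3, k)) + 62 = 97/24 + 62 = 1585/24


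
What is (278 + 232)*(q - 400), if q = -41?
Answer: -224910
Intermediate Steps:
(278 + 232)*(q - 400) = (278 + 232)*(-41 - 400) = 510*(-441) = -224910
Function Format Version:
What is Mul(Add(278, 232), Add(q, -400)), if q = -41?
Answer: -224910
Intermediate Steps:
Mul(Add(278, 232), Add(q, -400)) = Mul(Add(278, 232), Add(-41, -400)) = Mul(510, -441) = -224910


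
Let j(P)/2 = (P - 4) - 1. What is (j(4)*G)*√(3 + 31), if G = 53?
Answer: -106*√34 ≈ -618.08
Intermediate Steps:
j(P) = -10 + 2*P (j(P) = 2*((P - 4) - 1) = 2*((-4 + P) - 1) = 2*(-5 + P) = -10 + 2*P)
(j(4)*G)*√(3 + 31) = ((-10 + 2*4)*53)*√(3 + 31) = ((-10 + 8)*53)*√34 = (-2*53)*√34 = -106*√34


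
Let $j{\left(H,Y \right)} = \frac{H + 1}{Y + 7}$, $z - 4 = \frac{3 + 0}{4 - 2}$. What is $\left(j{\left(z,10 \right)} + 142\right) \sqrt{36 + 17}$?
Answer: $\frac{4841 \sqrt{53}}{34} \approx 1036.6$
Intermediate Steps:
$z = \frac{11}{2}$ ($z = 4 + \frac{3 + 0}{4 - 2} = 4 + \frac{3}{2} = \frac{11}{2} \approx 5.5$)
$j{\left(H,Y \right)} = \frac{1 + H}{7 + Y}$
$\left(j{\left(z,10 \right)} + 142\right) \sqrt{36 + 17} = \left(\frac{1 + \frac{11}{2}}{7 + 10} + 142\right) \sqrt{36 + 17} = \left(\frac{1}{17} \cdot \frac{13}{2} + 142\right) \sqrt{53} = \left(\frac{13}{34} + 142\right) \sqrt{53} = \frac{4841 \sqrt{53}}{34}$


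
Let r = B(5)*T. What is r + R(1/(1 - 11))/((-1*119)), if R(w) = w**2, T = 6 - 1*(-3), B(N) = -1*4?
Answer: -428401/11900 ≈ -36.000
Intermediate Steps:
B(N) = -4
T = 9 (T = 6 + 3 = 9)
r = -36 (r = -4*9 = -36)
r + R(1/(1 - 11))/((-1*119)) = -36 + (1/(1 - 11))**2/((-1*119)) = -36 + (1/(-10))**2/(-119) = -36 + (-1/10)**2*(-1/119) = -36 + (1/100)*(-1/119) = -36 - 1/11900 = -428401/11900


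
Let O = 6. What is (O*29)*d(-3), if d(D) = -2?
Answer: -348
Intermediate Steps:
(O*29)*d(-3) = (6*29)*(-2) = 174*(-2) = -348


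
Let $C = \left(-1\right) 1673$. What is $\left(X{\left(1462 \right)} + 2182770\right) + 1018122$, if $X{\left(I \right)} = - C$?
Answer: $3202565$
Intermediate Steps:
$C = -1673$
$X{\left(I \right)} = 1673$ ($X{\left(I \right)} = \left(-1\right) \left(-1673\right) = 1673$)
$\left(X{\left(1462 \right)} + 2182770\right) + 1018122 = \left(1673 + 2182770\right) + 1018122 = 2184443 + 1018122 = 3202565$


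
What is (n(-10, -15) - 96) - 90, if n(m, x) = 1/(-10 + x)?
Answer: -4651/25 ≈ -186.04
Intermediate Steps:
(n(-10, -15) - 96) - 90 = (1/(-10 - 15) - 96) - 90 = (1/(-25) - 96) - 90 = (-1/25 - 96) - 90 = -2401/25 - 90 = -4651/25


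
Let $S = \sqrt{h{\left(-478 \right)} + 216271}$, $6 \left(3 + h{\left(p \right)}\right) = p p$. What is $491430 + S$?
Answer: $491430 + \frac{\sqrt{2289138}}{3} \approx 4.9193 \cdot 10^{5}$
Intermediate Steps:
$h{\left(p \right)} = -3 + \frac{p^{2}}{6}$ ($h{\left(p \right)} = -3 + \frac{p p}{6} = -3 + \frac{p^{2}}{6}$)
$S = \frac{\sqrt{2289138}}{3}$ ($S = \sqrt{\left(-3 + \frac{\left(-478\right)^{2}}{6}\right) + 216271} = \sqrt{\left(-3 + \frac{1}{6} \cdot 228484\right) + 216271} = \sqrt{\left(-3 + \frac{114242}{3}\right) + 216271} = \sqrt{\frac{114233}{3} + 216271} = \sqrt{\frac{763046}{3}} = \frac{\sqrt{2289138}}{3} \approx 504.33$)
$491430 + S = 491430 + \frac{\sqrt{2289138}}{3}$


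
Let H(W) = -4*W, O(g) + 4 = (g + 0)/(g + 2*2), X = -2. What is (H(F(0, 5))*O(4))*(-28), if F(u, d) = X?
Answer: 784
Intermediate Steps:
O(g) = -4 + g/(4 + g) (O(g) = -4 + (g + 0)/(g + 2*2) = -4 + g/(g + 4) = -4 + g/(4 + g))
F(u, d) = -2
(H(F(0, 5))*O(4))*(-28) = ((-4*(-2))*((-16 - 3*4)/(4 + 4)))*(-28) = (8*((-16 - 12)/8))*(-28) = (8*((1/8)*(-28)))*(-28) = (8*(-7/2))*(-28) = -28*(-28) = 784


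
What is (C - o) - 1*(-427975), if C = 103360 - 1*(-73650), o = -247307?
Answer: 852292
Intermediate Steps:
C = 177010 (C = 103360 + 73650 = 177010)
(C - o) - 1*(-427975) = (177010 - 1*(-247307)) - 1*(-427975) = (177010 + 247307) + 427975 = 424317 + 427975 = 852292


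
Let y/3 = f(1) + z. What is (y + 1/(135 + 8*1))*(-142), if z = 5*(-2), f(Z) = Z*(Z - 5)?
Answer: 852710/143 ≈ 5963.0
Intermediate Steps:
f(Z) = Z*(-5 + Z)
z = -10
y = -42 (y = 3*(1*(-5 + 1) - 10) = 3*(1*(-4) - 10) = 3*(-4 - 10) = 3*(-14) = -42)
(y + 1/(135 + 8*1))*(-142) = (-42 + 1/(135 + 8*1))*(-142) = (-42 + 1/(135 + 8))*(-142) = (-42 + 1/143)*(-142) = -6005/143*(-142) = 852710/143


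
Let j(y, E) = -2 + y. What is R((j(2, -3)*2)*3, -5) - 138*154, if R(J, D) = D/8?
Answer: -170021/8 ≈ -21253.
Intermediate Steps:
R(J, D) = D/8 (R(J, D) = D*(⅛) = D/8)
R((j(2, -3)*2)*3, -5) - 138*154 = (⅛)*(-5) - 138*154 = -5/8 - 21252 = -170021/8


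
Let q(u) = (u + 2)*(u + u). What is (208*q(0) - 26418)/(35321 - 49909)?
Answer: 1887/1042 ≈ 1.8109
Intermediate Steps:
q(u) = 2*u*(2 + u) (q(u) = (2 + u)*(2*u) = 2*u*(2 + u))
(208*q(0) - 26418)/(35321 - 49909) = (208*(2*0*(2 + 0)) - 26418)/(35321 - 49909) = (208*(2*0*2) - 26418)/(-14588) = (208*0 - 26418)*(-1/14588) = (0 - 26418)*(-1/14588) = -26418*(-1/14588) = 1887/1042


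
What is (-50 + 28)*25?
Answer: -550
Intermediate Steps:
(-50 + 28)*25 = -22*25 = -550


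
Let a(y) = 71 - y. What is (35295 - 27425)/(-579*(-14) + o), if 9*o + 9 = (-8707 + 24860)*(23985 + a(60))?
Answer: 70830/387680333 ≈ 0.00018270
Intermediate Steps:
o = 387607379/9 (o = -1 + ((-8707 + 24860)*(23985 + (71 - 1*60)))/9 = -1 + (16153*(23985 + (71 - 60)))/9 = -1 + (16153*(23985 + 11))/9 = -1 + (16153*23996)/9 = -1 + (⅑)*387607388 = -1 + 387607388/9 = 387607379/9 ≈ 4.3067e+7)
(35295 - 27425)/(-579*(-14) + o) = (35295 - 27425)/(-579*(-14) + 387607379/9) = 7870/(8106 + 387607379/9) = 7870/(387680333/9) = 7870*(9/387680333) = 70830/387680333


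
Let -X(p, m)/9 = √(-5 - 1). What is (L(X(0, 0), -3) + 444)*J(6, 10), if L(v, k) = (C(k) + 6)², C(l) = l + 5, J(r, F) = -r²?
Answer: -18288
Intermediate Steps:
C(l) = 5 + l
X(p, m) = -9*I*√6 (X(p, m) = -9*√(-5 - 1) = -9*I*√6)
L(v, k) = (11 + k)² (L(v, k) = ((5 + k) + 6)² = (11 + k)²)
(L(X(0, 0), -3) + 444)*J(6, 10) = ((11 - 3)² + 444)*(-1*6²) = (8² + 444)*(-1*36) = (64 + 444)*(-36) = 508*(-36) = -18288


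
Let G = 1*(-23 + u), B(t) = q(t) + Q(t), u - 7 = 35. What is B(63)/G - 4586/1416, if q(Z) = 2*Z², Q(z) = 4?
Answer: 293651/708 ≈ 414.76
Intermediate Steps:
u = 42 (u = 7 + 35 = 42)
B(t) = 4 + 2*t² (B(t) = 2*t² + 4 = 4 + 2*t²)
G = 19 (G = 1*(-23 + 42) = 1*19 = 19)
B(63)/G - 4586/1416 = (4 + 2*63²)/19 - 4586/1416 = (4 + 2*3969)*(1/19) - 4586*1/1416 = (4 + 7938)*(1/19) - 2293/708 = 7942*(1/19) - 2293/708 = 418 - 2293/708 = 293651/708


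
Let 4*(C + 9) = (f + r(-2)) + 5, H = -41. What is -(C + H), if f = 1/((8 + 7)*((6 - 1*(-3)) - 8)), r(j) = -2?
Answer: 1477/30 ≈ 49.233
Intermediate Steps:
f = 1/15 (f = 1/(15*((6 + 3) - 8)) = 1/(15*(9 - 8)) = 1/(15*1) = 1/15 ≈ 0.066667)
C = -247/30 (C = -9 + ((1/15 - 2) + 5)/4 = -9 + (-29/15 + 5)/4 = -9 + (¼)*(46/15) = -9 + 23/30 = -247/30 ≈ -8.2333)
-(C + H) = -(-247/30 - 41) = -1*(-1477/30) = 1477/30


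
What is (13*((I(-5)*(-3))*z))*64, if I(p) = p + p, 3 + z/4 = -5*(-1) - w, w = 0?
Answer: 199680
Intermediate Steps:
z = 8 (z = -12 + 4*(-5*(-1) - 1*0) = -12 + 4*(5 + 0) = -12 + 4*5 = -12 + 20 = 8)
I(p) = 2*p
(13*((I(-5)*(-3))*z))*64 = (13*(((2*(-5))*(-3))*8))*64 = (13*(-10*(-3)*8))*64 = (13*(30*8))*64 = (13*240)*64 = 3120*64 = 199680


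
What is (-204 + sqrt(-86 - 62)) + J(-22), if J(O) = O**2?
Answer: 280 + 2*I*sqrt(37) ≈ 280.0 + 12.166*I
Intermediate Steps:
(-204 + sqrt(-86 - 62)) + J(-22) = (-204 + sqrt(-86 - 62)) + (-22)**2 = (-204 + sqrt(-148)) + 484 = (-204 + 2*I*sqrt(37)) + 484 = 280 + 2*I*sqrt(37)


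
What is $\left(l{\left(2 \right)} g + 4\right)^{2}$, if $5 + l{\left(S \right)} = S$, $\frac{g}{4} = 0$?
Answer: $16$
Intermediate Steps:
$g = 0$ ($g = 4 \cdot 0 = 0$)
$l{\left(S \right)} = -5 + S$
$\left(l{\left(2 \right)} g + 4\right)^{2} = \left(\left(-5 + 2\right) 0 + 4\right)^{2} = \left(\left(-3\right) 0 + 4\right)^{2} = \left(0 + 4\right)^{2} = 4^{2} = 16$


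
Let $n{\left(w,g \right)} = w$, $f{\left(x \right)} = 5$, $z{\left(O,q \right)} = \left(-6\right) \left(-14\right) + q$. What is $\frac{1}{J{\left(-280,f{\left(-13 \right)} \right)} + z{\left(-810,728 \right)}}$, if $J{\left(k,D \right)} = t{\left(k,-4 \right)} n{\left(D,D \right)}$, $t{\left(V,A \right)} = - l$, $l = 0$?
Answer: $\frac{1}{812} \approx 0.0012315$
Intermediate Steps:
$z{\left(O,q \right)} = 84 + q$
$t{\left(V,A \right)} = 0$ ($t{\left(V,A \right)} = \left(-1\right) 0 = 0$)
$J{\left(k,D \right)} = 0$ ($J{\left(k,D \right)} = 0 D = 0$)
$\frac{1}{J{\left(-280,f{\left(-13 \right)} \right)} + z{\left(-810,728 \right)}} = \frac{1}{0 + \left(84 + 728\right)} = \frac{1}{0 + 812} = \frac{1}{812}$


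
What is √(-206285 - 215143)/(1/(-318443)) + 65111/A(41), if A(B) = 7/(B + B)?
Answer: 5339102/7 - 636886*I*√105357 ≈ 7.6273e+5 - 2.0673e+8*I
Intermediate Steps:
A(B) = 7/(2*B) (A(B) = 7/((2*B)) = 7*(1/(2*B)) = 7/(2*B))
√(-206285 - 215143)/(1/(-318443)) + 65111/A(41) = √(-206285 - 215143)/(1/(-318443)) + 65111/(((7/2)/41)) = √(-421428)/(-1/318443) + 65111/(((7/2)*(1/41))) = (2*I*√105357)*(-318443) + 65111/(7/82) = -636886*I*√105357 + 65111*(82/7) = -636886*I*√105357 + 5339102/7 = 5339102/7 - 636886*I*√105357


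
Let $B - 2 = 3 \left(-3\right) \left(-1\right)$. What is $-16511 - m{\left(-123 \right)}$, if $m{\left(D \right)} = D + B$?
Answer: $-16399$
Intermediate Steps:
$B = 11$ ($B = 2 + 3 \left(-3\right) \left(-1\right) = 2 - -9 = 2 + 9 = 11$)
$m{\left(D \right)} = 11 + D$ ($m{\left(D \right)} = D + 11 = 11 + D$)
$-16511 - m{\left(-123 \right)} = -16511 - \left(11 - 123\right) = -16511 - -112 = -16511 + 112 = -16399$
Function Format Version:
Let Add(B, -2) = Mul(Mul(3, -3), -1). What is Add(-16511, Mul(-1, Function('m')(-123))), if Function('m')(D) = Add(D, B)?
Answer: -16399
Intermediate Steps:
B = 11 (B = Add(2, Mul(Mul(3, -3), -1)) = Add(2, Mul(-9, -1)) = Add(2, 9) = 11)
Function('m')(D) = Add(11, D) (Function('m')(D) = Add(D, 11) = Add(11, D))
Add(-16511, Mul(-1, Function('m')(-123))) = Add(-16511, Mul(-1, Add(11, -123))) = Add(-16511, Mul(-1, -112)) = Add(-16511, 112) = -16399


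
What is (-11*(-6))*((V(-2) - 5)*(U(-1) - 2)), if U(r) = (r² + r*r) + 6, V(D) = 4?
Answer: -396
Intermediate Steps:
U(r) = 6 + 2*r² (U(r) = (r² + r²) + 6 = 2*r² + 6 = 6 + 2*r²)
(-11*(-6))*((V(-2) - 5)*(U(-1) - 2)) = (-11*(-6))*((4 - 5)*((6 + 2*(-1)²) - 2)) = 66*(-((6 + 2*1) - 2)) = 66*(-((6 + 2) - 2)) = 66*(-(8 - 2)) = 66*(-1*6) = 66*(-6) = -396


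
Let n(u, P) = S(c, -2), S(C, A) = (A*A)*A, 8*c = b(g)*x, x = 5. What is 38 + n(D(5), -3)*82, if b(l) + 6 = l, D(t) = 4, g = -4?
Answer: -618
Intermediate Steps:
b(l) = -6 + l
c = -25/4 (c = ((-6 - 4)*5)/8 = (-10*5)/8 = (⅛)*(-50) = -25/4 ≈ -6.2500)
S(C, A) = A³ (S(C, A) = A²*A = A³)
n(u, P) = -8 (n(u, P) = (-2)³ = -8)
38 + n(D(5), -3)*82 = 38 - 8*82 = 38 - 656 = -618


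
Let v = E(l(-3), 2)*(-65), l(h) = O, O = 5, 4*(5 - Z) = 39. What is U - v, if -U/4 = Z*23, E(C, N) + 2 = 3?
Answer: 502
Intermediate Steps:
Z = -19/4 (Z = 5 - 1/4*39 = 5 - 39/4 = -19/4 ≈ -4.7500)
l(h) = 5
E(C, N) = 1 (E(C, N) = -2 + 3 = 1)
U = 437 (U = -(-19)*23 = -4*(-437/4) = 437)
v = -65 (v = 1*(-65) = -65)
U - v = 437 - 1*(-65) = 437 + 65 = 502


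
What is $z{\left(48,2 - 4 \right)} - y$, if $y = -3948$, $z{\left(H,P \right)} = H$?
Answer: $3996$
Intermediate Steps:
$z{\left(48,2 - 4 \right)} - y = 48 - -3948 = 48 + 3948 = 3996$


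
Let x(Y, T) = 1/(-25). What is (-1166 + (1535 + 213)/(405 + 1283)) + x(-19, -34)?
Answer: -12290797/10550 ≈ -1165.0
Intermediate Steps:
x(Y, T) = -1/25
(-1166 + (1535 + 213)/(405 + 1283)) + x(-19, -34) = (-1166 + (1535 + 213)/(405 + 1283)) - 1/25 = (-1166 + 1748/1688) - 1/25 = (-1166 + 1748*(1/1688)) - 1/25 = (-1166 + 437/422) - 1/25 = -491615/422 - 1/25 = -12290797/10550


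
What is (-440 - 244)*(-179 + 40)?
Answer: 95076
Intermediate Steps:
(-440 - 244)*(-179 + 40) = -684*(-139) = 95076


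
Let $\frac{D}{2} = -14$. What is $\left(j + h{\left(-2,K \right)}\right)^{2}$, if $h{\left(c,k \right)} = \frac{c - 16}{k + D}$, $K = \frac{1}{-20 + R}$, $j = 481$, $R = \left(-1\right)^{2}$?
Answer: $\frac{65902591225}{284089} \approx 2.3198 \cdot 10^{5}$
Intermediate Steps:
$R = 1$
$K = - \frac{1}{19}$ ($K = \frac{1}{-20 + 1} = \frac{1}{-19} = - \frac{1}{19} \approx -0.052632$)
$D = -28$ ($D = 2 \left(-14\right) = -28$)
$h{\left(c,k \right)} = \frac{-16 + c}{-28 + k}$ ($h{\left(c,k \right)} = \frac{c - 16}{k - 28} = \frac{-16 + c}{-28 + k}$)
$\left(j + h{\left(-2,K \right)}\right)^{2} = \left(481 + \frac{-16 - 2}{-28 - \frac{1}{19}}\right)^{2} = \left(481 + \frac{1}{- \frac{533}{19}} \left(-18\right)\right)^{2} = \left(481 - - \frac{342}{533}\right)^{2} = \left(481 + \frac{342}{533}\right)^{2} = \left(\frac{256715}{533}\right)^{2} = \frac{65902591225}{284089}$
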